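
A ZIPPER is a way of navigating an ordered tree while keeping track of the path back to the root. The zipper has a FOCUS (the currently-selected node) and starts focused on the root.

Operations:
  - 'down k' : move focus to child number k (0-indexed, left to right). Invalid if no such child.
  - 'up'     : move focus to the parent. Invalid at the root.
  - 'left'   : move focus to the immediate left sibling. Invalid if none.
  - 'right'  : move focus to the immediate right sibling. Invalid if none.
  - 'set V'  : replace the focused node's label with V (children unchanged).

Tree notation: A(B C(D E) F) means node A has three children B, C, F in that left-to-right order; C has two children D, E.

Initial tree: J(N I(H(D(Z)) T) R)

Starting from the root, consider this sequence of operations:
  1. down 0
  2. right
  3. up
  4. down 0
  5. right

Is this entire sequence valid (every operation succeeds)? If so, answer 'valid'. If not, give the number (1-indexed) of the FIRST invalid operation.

Step 1 (down 0): focus=N path=0 depth=1 children=[] left=[] right=['I', 'R'] parent=J
Step 2 (right): focus=I path=1 depth=1 children=['H', 'T'] left=['N'] right=['R'] parent=J
Step 3 (up): focus=J path=root depth=0 children=['N', 'I', 'R'] (at root)
Step 4 (down 0): focus=N path=0 depth=1 children=[] left=[] right=['I', 'R'] parent=J
Step 5 (right): focus=I path=1 depth=1 children=['H', 'T'] left=['N'] right=['R'] parent=J

Answer: valid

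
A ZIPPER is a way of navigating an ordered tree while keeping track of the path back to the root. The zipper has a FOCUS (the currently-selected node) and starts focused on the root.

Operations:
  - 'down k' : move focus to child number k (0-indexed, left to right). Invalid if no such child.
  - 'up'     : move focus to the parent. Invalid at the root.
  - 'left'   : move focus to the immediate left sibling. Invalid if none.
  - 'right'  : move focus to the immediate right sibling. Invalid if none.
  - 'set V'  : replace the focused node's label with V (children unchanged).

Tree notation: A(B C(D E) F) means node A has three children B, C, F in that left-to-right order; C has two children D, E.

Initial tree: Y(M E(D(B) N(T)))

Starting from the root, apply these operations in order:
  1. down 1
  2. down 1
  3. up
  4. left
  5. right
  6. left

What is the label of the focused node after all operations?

Answer: M

Derivation:
Step 1 (down 1): focus=E path=1 depth=1 children=['D', 'N'] left=['M'] right=[] parent=Y
Step 2 (down 1): focus=N path=1/1 depth=2 children=['T'] left=['D'] right=[] parent=E
Step 3 (up): focus=E path=1 depth=1 children=['D', 'N'] left=['M'] right=[] parent=Y
Step 4 (left): focus=M path=0 depth=1 children=[] left=[] right=['E'] parent=Y
Step 5 (right): focus=E path=1 depth=1 children=['D', 'N'] left=['M'] right=[] parent=Y
Step 6 (left): focus=M path=0 depth=1 children=[] left=[] right=['E'] parent=Y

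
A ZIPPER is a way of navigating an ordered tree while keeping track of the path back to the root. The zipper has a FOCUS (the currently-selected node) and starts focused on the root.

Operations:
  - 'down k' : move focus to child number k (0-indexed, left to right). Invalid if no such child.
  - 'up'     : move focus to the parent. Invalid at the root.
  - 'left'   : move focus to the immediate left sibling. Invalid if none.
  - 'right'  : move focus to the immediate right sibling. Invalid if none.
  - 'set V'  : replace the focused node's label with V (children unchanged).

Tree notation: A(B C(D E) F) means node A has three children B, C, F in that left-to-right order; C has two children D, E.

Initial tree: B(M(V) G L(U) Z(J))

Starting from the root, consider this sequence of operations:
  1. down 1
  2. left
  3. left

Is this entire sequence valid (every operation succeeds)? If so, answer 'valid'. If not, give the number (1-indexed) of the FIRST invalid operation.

Answer: 3

Derivation:
Step 1 (down 1): focus=G path=1 depth=1 children=[] left=['M'] right=['L', 'Z'] parent=B
Step 2 (left): focus=M path=0 depth=1 children=['V'] left=[] right=['G', 'L', 'Z'] parent=B
Step 3 (left): INVALID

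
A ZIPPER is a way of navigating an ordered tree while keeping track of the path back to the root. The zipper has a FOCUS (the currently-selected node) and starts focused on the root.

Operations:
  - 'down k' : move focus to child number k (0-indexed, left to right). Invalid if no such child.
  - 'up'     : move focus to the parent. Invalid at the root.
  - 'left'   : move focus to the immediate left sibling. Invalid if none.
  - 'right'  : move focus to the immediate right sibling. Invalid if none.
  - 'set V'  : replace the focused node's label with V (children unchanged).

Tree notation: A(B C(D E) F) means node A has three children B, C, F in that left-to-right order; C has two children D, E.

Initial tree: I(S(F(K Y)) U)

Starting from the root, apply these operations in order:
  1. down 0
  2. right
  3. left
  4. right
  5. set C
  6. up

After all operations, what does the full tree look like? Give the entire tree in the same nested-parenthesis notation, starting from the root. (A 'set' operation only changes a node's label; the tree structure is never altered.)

Answer: I(S(F(K Y)) C)

Derivation:
Step 1 (down 0): focus=S path=0 depth=1 children=['F'] left=[] right=['U'] parent=I
Step 2 (right): focus=U path=1 depth=1 children=[] left=['S'] right=[] parent=I
Step 3 (left): focus=S path=0 depth=1 children=['F'] left=[] right=['U'] parent=I
Step 4 (right): focus=U path=1 depth=1 children=[] left=['S'] right=[] parent=I
Step 5 (set C): focus=C path=1 depth=1 children=[] left=['S'] right=[] parent=I
Step 6 (up): focus=I path=root depth=0 children=['S', 'C'] (at root)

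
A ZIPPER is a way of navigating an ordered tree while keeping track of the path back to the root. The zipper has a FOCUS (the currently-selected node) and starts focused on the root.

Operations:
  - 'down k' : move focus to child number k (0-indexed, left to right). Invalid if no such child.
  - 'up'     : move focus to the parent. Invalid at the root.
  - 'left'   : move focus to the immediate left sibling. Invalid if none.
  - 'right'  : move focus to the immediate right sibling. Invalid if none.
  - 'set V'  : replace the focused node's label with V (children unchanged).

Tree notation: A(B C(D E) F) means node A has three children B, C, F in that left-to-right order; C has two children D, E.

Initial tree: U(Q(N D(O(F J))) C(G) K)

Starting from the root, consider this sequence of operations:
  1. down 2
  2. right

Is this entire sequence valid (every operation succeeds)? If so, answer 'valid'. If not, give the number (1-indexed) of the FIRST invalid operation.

Step 1 (down 2): focus=K path=2 depth=1 children=[] left=['Q', 'C'] right=[] parent=U
Step 2 (right): INVALID

Answer: 2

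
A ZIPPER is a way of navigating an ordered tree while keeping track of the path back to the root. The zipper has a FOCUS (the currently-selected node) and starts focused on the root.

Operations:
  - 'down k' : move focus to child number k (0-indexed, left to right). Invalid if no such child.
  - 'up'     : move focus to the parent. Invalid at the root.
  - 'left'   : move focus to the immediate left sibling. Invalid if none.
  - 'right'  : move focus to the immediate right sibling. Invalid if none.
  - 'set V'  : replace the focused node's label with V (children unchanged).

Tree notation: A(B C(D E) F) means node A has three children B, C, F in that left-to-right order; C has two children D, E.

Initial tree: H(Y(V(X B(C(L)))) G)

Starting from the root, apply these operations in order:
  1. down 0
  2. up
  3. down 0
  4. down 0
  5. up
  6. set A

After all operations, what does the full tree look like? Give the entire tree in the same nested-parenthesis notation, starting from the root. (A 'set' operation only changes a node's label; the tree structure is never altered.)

Step 1 (down 0): focus=Y path=0 depth=1 children=['V'] left=[] right=['G'] parent=H
Step 2 (up): focus=H path=root depth=0 children=['Y', 'G'] (at root)
Step 3 (down 0): focus=Y path=0 depth=1 children=['V'] left=[] right=['G'] parent=H
Step 4 (down 0): focus=V path=0/0 depth=2 children=['X', 'B'] left=[] right=[] parent=Y
Step 5 (up): focus=Y path=0 depth=1 children=['V'] left=[] right=['G'] parent=H
Step 6 (set A): focus=A path=0 depth=1 children=['V'] left=[] right=['G'] parent=H

Answer: H(A(V(X B(C(L)))) G)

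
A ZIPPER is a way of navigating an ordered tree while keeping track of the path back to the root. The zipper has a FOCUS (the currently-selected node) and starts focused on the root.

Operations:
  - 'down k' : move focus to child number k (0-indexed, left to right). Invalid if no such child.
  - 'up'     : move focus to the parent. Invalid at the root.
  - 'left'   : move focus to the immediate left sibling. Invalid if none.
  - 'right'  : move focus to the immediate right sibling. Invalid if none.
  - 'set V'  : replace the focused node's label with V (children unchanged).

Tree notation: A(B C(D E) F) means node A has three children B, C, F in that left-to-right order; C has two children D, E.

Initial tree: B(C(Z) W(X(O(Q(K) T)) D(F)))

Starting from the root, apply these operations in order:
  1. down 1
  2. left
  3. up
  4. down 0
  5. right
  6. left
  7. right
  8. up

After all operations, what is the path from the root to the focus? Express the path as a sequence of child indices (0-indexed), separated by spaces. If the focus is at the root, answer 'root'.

Step 1 (down 1): focus=W path=1 depth=1 children=['X', 'D'] left=['C'] right=[] parent=B
Step 2 (left): focus=C path=0 depth=1 children=['Z'] left=[] right=['W'] parent=B
Step 3 (up): focus=B path=root depth=0 children=['C', 'W'] (at root)
Step 4 (down 0): focus=C path=0 depth=1 children=['Z'] left=[] right=['W'] parent=B
Step 5 (right): focus=W path=1 depth=1 children=['X', 'D'] left=['C'] right=[] parent=B
Step 6 (left): focus=C path=0 depth=1 children=['Z'] left=[] right=['W'] parent=B
Step 7 (right): focus=W path=1 depth=1 children=['X', 'D'] left=['C'] right=[] parent=B
Step 8 (up): focus=B path=root depth=0 children=['C', 'W'] (at root)

Answer: root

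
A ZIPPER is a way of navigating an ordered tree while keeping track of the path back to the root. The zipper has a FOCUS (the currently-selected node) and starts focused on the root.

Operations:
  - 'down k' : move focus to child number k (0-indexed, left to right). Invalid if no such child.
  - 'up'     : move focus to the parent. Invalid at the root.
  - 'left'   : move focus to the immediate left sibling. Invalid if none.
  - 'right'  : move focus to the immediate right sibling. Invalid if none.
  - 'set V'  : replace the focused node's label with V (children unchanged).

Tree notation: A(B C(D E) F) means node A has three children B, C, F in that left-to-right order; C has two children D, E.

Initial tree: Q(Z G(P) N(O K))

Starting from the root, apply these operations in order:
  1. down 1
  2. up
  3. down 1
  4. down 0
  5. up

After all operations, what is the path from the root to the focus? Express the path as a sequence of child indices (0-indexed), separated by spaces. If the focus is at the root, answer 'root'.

Answer: 1

Derivation:
Step 1 (down 1): focus=G path=1 depth=1 children=['P'] left=['Z'] right=['N'] parent=Q
Step 2 (up): focus=Q path=root depth=0 children=['Z', 'G', 'N'] (at root)
Step 3 (down 1): focus=G path=1 depth=1 children=['P'] left=['Z'] right=['N'] parent=Q
Step 4 (down 0): focus=P path=1/0 depth=2 children=[] left=[] right=[] parent=G
Step 5 (up): focus=G path=1 depth=1 children=['P'] left=['Z'] right=['N'] parent=Q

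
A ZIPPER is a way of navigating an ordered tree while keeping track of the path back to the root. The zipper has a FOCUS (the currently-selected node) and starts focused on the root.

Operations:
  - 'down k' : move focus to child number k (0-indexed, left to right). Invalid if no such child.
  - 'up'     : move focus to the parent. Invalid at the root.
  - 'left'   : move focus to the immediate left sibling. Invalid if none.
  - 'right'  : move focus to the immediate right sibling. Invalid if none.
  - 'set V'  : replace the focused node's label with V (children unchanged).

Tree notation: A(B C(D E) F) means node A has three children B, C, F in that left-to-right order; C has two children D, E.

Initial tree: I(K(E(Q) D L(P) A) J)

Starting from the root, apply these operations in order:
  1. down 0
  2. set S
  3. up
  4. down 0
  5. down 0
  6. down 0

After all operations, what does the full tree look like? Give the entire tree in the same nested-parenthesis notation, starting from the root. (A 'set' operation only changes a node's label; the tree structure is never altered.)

Answer: I(S(E(Q) D L(P) A) J)

Derivation:
Step 1 (down 0): focus=K path=0 depth=1 children=['E', 'D', 'L', 'A'] left=[] right=['J'] parent=I
Step 2 (set S): focus=S path=0 depth=1 children=['E', 'D', 'L', 'A'] left=[] right=['J'] parent=I
Step 3 (up): focus=I path=root depth=0 children=['S', 'J'] (at root)
Step 4 (down 0): focus=S path=0 depth=1 children=['E', 'D', 'L', 'A'] left=[] right=['J'] parent=I
Step 5 (down 0): focus=E path=0/0 depth=2 children=['Q'] left=[] right=['D', 'L', 'A'] parent=S
Step 6 (down 0): focus=Q path=0/0/0 depth=3 children=[] left=[] right=[] parent=E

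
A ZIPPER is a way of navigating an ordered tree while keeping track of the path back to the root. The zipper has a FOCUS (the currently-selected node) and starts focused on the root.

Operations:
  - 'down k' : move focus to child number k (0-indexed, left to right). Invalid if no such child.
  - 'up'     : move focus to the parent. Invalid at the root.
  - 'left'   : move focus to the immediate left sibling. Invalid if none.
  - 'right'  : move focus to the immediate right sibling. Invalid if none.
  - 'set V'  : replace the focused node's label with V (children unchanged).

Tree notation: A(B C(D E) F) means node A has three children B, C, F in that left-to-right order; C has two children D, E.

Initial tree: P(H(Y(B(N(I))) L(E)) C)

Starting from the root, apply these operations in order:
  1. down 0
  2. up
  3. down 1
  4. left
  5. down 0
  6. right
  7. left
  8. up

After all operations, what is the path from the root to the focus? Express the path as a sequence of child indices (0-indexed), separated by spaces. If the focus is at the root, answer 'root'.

Answer: 0

Derivation:
Step 1 (down 0): focus=H path=0 depth=1 children=['Y', 'L'] left=[] right=['C'] parent=P
Step 2 (up): focus=P path=root depth=0 children=['H', 'C'] (at root)
Step 3 (down 1): focus=C path=1 depth=1 children=[] left=['H'] right=[] parent=P
Step 4 (left): focus=H path=0 depth=1 children=['Y', 'L'] left=[] right=['C'] parent=P
Step 5 (down 0): focus=Y path=0/0 depth=2 children=['B'] left=[] right=['L'] parent=H
Step 6 (right): focus=L path=0/1 depth=2 children=['E'] left=['Y'] right=[] parent=H
Step 7 (left): focus=Y path=0/0 depth=2 children=['B'] left=[] right=['L'] parent=H
Step 8 (up): focus=H path=0 depth=1 children=['Y', 'L'] left=[] right=['C'] parent=P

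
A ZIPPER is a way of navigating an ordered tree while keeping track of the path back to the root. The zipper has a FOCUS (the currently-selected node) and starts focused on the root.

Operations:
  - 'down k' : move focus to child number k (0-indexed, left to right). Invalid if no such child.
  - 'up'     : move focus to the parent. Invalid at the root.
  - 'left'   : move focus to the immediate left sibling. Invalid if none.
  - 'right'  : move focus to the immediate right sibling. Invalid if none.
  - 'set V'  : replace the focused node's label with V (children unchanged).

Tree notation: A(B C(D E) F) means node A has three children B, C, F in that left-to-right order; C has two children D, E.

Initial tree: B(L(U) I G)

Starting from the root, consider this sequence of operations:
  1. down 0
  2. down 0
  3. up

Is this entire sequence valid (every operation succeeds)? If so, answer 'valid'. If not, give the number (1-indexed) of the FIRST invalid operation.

Step 1 (down 0): focus=L path=0 depth=1 children=['U'] left=[] right=['I', 'G'] parent=B
Step 2 (down 0): focus=U path=0/0 depth=2 children=[] left=[] right=[] parent=L
Step 3 (up): focus=L path=0 depth=1 children=['U'] left=[] right=['I', 'G'] parent=B

Answer: valid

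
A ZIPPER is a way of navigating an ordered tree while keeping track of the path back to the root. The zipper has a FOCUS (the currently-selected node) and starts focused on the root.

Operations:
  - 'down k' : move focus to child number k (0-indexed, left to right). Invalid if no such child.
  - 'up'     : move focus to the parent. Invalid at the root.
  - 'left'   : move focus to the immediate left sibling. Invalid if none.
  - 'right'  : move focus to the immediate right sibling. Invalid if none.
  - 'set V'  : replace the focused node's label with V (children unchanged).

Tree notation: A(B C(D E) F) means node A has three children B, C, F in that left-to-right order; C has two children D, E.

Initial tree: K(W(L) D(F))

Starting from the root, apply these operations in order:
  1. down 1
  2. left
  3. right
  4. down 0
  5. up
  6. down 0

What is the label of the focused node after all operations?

Answer: F

Derivation:
Step 1 (down 1): focus=D path=1 depth=1 children=['F'] left=['W'] right=[] parent=K
Step 2 (left): focus=W path=0 depth=1 children=['L'] left=[] right=['D'] parent=K
Step 3 (right): focus=D path=1 depth=1 children=['F'] left=['W'] right=[] parent=K
Step 4 (down 0): focus=F path=1/0 depth=2 children=[] left=[] right=[] parent=D
Step 5 (up): focus=D path=1 depth=1 children=['F'] left=['W'] right=[] parent=K
Step 6 (down 0): focus=F path=1/0 depth=2 children=[] left=[] right=[] parent=D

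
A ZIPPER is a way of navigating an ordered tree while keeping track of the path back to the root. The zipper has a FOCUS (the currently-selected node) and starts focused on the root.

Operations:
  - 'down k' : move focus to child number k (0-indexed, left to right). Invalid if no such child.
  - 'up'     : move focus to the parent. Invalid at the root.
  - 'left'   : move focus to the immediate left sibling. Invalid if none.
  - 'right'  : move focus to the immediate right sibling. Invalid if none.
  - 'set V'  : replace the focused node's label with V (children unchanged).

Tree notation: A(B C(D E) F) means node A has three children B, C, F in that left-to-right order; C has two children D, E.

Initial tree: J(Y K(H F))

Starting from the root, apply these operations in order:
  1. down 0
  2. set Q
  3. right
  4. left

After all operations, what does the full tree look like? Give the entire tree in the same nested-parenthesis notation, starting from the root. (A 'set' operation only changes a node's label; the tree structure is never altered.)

Answer: J(Q K(H F))

Derivation:
Step 1 (down 0): focus=Y path=0 depth=1 children=[] left=[] right=['K'] parent=J
Step 2 (set Q): focus=Q path=0 depth=1 children=[] left=[] right=['K'] parent=J
Step 3 (right): focus=K path=1 depth=1 children=['H', 'F'] left=['Q'] right=[] parent=J
Step 4 (left): focus=Q path=0 depth=1 children=[] left=[] right=['K'] parent=J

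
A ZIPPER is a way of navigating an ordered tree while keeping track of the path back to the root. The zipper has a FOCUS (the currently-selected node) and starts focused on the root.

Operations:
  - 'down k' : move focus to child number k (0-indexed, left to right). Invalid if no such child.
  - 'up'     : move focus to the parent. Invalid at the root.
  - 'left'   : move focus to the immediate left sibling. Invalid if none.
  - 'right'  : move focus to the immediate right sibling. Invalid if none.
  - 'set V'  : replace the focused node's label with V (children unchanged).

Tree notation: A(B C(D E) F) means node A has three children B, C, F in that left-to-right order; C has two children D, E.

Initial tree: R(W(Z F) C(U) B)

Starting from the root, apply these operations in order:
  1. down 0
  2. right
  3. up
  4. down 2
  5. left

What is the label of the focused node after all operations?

Answer: C

Derivation:
Step 1 (down 0): focus=W path=0 depth=1 children=['Z', 'F'] left=[] right=['C', 'B'] parent=R
Step 2 (right): focus=C path=1 depth=1 children=['U'] left=['W'] right=['B'] parent=R
Step 3 (up): focus=R path=root depth=0 children=['W', 'C', 'B'] (at root)
Step 4 (down 2): focus=B path=2 depth=1 children=[] left=['W', 'C'] right=[] parent=R
Step 5 (left): focus=C path=1 depth=1 children=['U'] left=['W'] right=['B'] parent=R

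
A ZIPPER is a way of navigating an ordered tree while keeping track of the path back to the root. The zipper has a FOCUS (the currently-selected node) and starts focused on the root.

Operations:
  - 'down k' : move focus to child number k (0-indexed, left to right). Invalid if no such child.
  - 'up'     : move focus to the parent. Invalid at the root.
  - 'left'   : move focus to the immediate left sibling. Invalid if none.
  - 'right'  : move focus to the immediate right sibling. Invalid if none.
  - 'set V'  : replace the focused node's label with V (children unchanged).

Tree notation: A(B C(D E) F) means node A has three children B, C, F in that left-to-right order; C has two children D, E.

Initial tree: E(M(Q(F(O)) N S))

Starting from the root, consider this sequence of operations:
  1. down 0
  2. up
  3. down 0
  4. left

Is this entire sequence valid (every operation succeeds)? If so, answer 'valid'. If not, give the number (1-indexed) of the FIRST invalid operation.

Step 1 (down 0): focus=M path=0 depth=1 children=['Q', 'N', 'S'] left=[] right=[] parent=E
Step 2 (up): focus=E path=root depth=0 children=['M'] (at root)
Step 3 (down 0): focus=M path=0 depth=1 children=['Q', 'N', 'S'] left=[] right=[] parent=E
Step 4 (left): INVALID

Answer: 4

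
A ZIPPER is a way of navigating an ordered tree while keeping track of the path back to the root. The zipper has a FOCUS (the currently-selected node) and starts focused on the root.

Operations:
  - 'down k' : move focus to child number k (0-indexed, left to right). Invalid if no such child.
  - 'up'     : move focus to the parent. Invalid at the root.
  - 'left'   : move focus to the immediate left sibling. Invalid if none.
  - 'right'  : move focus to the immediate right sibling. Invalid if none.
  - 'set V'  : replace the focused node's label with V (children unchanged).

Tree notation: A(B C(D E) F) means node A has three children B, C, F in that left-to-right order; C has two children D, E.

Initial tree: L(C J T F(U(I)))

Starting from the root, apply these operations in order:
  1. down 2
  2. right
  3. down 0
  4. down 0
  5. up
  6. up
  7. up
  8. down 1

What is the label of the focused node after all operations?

Answer: J

Derivation:
Step 1 (down 2): focus=T path=2 depth=1 children=[] left=['C', 'J'] right=['F'] parent=L
Step 2 (right): focus=F path=3 depth=1 children=['U'] left=['C', 'J', 'T'] right=[] parent=L
Step 3 (down 0): focus=U path=3/0 depth=2 children=['I'] left=[] right=[] parent=F
Step 4 (down 0): focus=I path=3/0/0 depth=3 children=[] left=[] right=[] parent=U
Step 5 (up): focus=U path=3/0 depth=2 children=['I'] left=[] right=[] parent=F
Step 6 (up): focus=F path=3 depth=1 children=['U'] left=['C', 'J', 'T'] right=[] parent=L
Step 7 (up): focus=L path=root depth=0 children=['C', 'J', 'T', 'F'] (at root)
Step 8 (down 1): focus=J path=1 depth=1 children=[] left=['C'] right=['T', 'F'] parent=L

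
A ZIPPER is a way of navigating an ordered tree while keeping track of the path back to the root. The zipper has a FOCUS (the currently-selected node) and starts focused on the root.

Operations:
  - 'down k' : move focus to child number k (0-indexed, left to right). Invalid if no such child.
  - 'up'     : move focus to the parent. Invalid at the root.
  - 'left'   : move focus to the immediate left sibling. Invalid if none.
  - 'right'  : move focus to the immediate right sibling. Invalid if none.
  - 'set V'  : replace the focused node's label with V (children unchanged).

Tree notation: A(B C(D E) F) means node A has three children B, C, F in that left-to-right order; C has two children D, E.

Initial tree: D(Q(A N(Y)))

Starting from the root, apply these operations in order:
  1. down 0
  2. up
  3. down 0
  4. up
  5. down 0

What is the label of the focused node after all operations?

Step 1 (down 0): focus=Q path=0 depth=1 children=['A', 'N'] left=[] right=[] parent=D
Step 2 (up): focus=D path=root depth=0 children=['Q'] (at root)
Step 3 (down 0): focus=Q path=0 depth=1 children=['A', 'N'] left=[] right=[] parent=D
Step 4 (up): focus=D path=root depth=0 children=['Q'] (at root)
Step 5 (down 0): focus=Q path=0 depth=1 children=['A', 'N'] left=[] right=[] parent=D

Answer: Q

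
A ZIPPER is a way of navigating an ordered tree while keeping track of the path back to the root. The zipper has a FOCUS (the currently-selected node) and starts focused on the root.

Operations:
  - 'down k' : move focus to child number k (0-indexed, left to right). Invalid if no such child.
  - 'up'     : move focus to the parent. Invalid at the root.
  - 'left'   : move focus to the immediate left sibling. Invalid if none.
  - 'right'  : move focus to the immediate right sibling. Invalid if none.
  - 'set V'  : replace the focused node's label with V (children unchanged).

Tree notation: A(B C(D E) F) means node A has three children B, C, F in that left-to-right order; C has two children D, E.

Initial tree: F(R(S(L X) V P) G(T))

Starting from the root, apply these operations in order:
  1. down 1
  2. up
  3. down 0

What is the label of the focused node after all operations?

Step 1 (down 1): focus=G path=1 depth=1 children=['T'] left=['R'] right=[] parent=F
Step 2 (up): focus=F path=root depth=0 children=['R', 'G'] (at root)
Step 3 (down 0): focus=R path=0 depth=1 children=['S', 'V', 'P'] left=[] right=['G'] parent=F

Answer: R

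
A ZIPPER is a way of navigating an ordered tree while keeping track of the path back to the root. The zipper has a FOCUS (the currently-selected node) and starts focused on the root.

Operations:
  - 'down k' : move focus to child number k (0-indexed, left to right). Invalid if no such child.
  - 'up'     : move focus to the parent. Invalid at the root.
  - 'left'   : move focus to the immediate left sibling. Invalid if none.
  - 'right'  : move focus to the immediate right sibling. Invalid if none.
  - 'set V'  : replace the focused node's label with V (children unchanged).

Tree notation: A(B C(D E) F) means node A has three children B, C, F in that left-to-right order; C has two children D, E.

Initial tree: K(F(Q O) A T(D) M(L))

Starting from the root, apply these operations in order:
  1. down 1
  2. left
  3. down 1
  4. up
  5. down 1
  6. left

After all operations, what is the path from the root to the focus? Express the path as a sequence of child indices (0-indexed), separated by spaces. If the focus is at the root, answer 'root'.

Step 1 (down 1): focus=A path=1 depth=1 children=[] left=['F'] right=['T', 'M'] parent=K
Step 2 (left): focus=F path=0 depth=1 children=['Q', 'O'] left=[] right=['A', 'T', 'M'] parent=K
Step 3 (down 1): focus=O path=0/1 depth=2 children=[] left=['Q'] right=[] parent=F
Step 4 (up): focus=F path=0 depth=1 children=['Q', 'O'] left=[] right=['A', 'T', 'M'] parent=K
Step 5 (down 1): focus=O path=0/1 depth=2 children=[] left=['Q'] right=[] parent=F
Step 6 (left): focus=Q path=0/0 depth=2 children=[] left=[] right=['O'] parent=F

Answer: 0 0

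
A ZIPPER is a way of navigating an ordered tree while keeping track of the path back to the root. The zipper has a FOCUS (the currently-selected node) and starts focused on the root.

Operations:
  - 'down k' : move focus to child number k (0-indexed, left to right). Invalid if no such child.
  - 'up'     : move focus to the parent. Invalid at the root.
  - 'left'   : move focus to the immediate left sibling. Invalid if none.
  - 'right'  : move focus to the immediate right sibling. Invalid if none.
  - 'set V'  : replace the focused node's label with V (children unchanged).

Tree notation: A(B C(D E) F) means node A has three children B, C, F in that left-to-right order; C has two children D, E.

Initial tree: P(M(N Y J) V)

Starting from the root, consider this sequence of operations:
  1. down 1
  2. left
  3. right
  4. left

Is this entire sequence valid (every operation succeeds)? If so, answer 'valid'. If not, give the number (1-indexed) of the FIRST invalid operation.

Step 1 (down 1): focus=V path=1 depth=1 children=[] left=['M'] right=[] parent=P
Step 2 (left): focus=M path=0 depth=1 children=['N', 'Y', 'J'] left=[] right=['V'] parent=P
Step 3 (right): focus=V path=1 depth=1 children=[] left=['M'] right=[] parent=P
Step 4 (left): focus=M path=0 depth=1 children=['N', 'Y', 'J'] left=[] right=['V'] parent=P

Answer: valid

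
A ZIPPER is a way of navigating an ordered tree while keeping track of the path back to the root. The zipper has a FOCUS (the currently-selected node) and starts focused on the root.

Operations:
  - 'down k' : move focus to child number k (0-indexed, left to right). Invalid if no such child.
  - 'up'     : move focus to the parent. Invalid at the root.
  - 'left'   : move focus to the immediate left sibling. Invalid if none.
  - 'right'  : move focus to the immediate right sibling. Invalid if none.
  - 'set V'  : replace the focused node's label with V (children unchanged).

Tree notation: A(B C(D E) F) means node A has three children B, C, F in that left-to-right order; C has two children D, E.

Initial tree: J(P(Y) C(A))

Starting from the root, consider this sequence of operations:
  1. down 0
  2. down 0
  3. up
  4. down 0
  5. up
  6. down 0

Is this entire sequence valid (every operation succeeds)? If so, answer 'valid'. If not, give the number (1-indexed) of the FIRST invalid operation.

Answer: valid

Derivation:
Step 1 (down 0): focus=P path=0 depth=1 children=['Y'] left=[] right=['C'] parent=J
Step 2 (down 0): focus=Y path=0/0 depth=2 children=[] left=[] right=[] parent=P
Step 3 (up): focus=P path=0 depth=1 children=['Y'] left=[] right=['C'] parent=J
Step 4 (down 0): focus=Y path=0/0 depth=2 children=[] left=[] right=[] parent=P
Step 5 (up): focus=P path=0 depth=1 children=['Y'] left=[] right=['C'] parent=J
Step 6 (down 0): focus=Y path=0/0 depth=2 children=[] left=[] right=[] parent=P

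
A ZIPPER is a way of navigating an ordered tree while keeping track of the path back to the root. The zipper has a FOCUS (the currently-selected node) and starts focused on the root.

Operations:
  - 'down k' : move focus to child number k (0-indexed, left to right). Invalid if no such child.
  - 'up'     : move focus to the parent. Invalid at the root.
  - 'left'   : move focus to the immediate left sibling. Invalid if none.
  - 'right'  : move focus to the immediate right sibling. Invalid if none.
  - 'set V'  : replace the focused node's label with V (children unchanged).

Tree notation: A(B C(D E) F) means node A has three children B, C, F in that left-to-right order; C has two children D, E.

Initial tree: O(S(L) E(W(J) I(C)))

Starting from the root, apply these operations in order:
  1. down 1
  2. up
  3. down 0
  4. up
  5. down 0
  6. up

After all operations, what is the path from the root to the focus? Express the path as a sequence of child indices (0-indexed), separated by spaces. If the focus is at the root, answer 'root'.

Answer: root

Derivation:
Step 1 (down 1): focus=E path=1 depth=1 children=['W', 'I'] left=['S'] right=[] parent=O
Step 2 (up): focus=O path=root depth=0 children=['S', 'E'] (at root)
Step 3 (down 0): focus=S path=0 depth=1 children=['L'] left=[] right=['E'] parent=O
Step 4 (up): focus=O path=root depth=0 children=['S', 'E'] (at root)
Step 5 (down 0): focus=S path=0 depth=1 children=['L'] left=[] right=['E'] parent=O
Step 6 (up): focus=O path=root depth=0 children=['S', 'E'] (at root)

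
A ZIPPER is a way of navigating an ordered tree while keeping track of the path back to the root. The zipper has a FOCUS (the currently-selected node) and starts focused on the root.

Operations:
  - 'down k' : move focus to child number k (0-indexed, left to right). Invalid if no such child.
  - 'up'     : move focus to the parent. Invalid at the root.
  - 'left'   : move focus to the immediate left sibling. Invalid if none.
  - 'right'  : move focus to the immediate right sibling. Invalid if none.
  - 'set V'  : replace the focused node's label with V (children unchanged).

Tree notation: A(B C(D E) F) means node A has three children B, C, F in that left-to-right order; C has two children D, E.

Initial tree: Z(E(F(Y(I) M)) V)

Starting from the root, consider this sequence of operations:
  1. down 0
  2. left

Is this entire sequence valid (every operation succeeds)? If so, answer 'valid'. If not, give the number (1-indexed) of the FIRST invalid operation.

Step 1 (down 0): focus=E path=0 depth=1 children=['F'] left=[] right=['V'] parent=Z
Step 2 (left): INVALID

Answer: 2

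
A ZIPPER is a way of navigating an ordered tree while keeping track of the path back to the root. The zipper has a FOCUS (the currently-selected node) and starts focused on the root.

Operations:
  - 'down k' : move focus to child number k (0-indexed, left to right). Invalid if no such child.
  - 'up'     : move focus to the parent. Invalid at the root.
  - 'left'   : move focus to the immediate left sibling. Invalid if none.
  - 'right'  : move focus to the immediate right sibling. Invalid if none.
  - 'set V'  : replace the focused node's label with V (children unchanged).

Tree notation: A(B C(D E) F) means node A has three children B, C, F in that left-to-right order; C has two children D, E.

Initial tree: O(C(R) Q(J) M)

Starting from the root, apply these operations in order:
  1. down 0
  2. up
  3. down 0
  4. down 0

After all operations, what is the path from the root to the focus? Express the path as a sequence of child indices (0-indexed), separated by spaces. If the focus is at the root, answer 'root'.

Step 1 (down 0): focus=C path=0 depth=1 children=['R'] left=[] right=['Q', 'M'] parent=O
Step 2 (up): focus=O path=root depth=0 children=['C', 'Q', 'M'] (at root)
Step 3 (down 0): focus=C path=0 depth=1 children=['R'] left=[] right=['Q', 'M'] parent=O
Step 4 (down 0): focus=R path=0/0 depth=2 children=[] left=[] right=[] parent=C

Answer: 0 0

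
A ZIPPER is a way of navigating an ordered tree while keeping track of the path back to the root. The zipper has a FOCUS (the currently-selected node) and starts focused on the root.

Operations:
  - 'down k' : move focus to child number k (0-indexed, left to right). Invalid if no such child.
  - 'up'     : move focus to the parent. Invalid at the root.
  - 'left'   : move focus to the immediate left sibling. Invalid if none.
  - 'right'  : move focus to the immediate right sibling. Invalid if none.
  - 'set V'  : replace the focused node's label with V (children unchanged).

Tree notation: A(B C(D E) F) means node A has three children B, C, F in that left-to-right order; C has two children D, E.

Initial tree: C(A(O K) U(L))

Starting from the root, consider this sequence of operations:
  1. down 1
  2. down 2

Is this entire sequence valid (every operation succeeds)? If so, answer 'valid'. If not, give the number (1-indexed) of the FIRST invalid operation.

Answer: 2

Derivation:
Step 1 (down 1): focus=U path=1 depth=1 children=['L'] left=['A'] right=[] parent=C
Step 2 (down 2): INVALID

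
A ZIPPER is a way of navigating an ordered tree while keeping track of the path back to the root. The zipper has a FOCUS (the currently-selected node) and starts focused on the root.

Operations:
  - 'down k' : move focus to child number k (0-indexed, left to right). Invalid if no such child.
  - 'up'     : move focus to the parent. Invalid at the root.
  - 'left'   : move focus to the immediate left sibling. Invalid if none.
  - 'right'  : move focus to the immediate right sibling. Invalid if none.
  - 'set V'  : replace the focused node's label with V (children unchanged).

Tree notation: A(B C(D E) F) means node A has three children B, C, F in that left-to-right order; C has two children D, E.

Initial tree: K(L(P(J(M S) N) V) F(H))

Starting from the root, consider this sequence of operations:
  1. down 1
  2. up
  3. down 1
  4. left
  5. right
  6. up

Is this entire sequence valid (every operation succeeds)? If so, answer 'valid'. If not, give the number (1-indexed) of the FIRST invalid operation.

Answer: valid

Derivation:
Step 1 (down 1): focus=F path=1 depth=1 children=['H'] left=['L'] right=[] parent=K
Step 2 (up): focus=K path=root depth=0 children=['L', 'F'] (at root)
Step 3 (down 1): focus=F path=1 depth=1 children=['H'] left=['L'] right=[] parent=K
Step 4 (left): focus=L path=0 depth=1 children=['P', 'V'] left=[] right=['F'] parent=K
Step 5 (right): focus=F path=1 depth=1 children=['H'] left=['L'] right=[] parent=K
Step 6 (up): focus=K path=root depth=0 children=['L', 'F'] (at root)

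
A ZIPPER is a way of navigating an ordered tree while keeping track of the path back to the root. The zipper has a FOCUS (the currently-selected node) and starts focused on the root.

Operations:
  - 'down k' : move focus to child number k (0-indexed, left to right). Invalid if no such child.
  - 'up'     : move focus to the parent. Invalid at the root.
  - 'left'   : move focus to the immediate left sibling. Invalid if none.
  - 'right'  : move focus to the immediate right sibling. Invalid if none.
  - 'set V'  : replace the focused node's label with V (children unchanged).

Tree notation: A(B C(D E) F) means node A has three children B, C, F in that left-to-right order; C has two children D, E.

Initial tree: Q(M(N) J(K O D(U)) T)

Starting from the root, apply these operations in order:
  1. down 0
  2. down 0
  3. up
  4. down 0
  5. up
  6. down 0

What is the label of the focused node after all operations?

Answer: N

Derivation:
Step 1 (down 0): focus=M path=0 depth=1 children=['N'] left=[] right=['J', 'T'] parent=Q
Step 2 (down 0): focus=N path=0/0 depth=2 children=[] left=[] right=[] parent=M
Step 3 (up): focus=M path=0 depth=1 children=['N'] left=[] right=['J', 'T'] parent=Q
Step 4 (down 0): focus=N path=0/0 depth=2 children=[] left=[] right=[] parent=M
Step 5 (up): focus=M path=0 depth=1 children=['N'] left=[] right=['J', 'T'] parent=Q
Step 6 (down 0): focus=N path=0/0 depth=2 children=[] left=[] right=[] parent=M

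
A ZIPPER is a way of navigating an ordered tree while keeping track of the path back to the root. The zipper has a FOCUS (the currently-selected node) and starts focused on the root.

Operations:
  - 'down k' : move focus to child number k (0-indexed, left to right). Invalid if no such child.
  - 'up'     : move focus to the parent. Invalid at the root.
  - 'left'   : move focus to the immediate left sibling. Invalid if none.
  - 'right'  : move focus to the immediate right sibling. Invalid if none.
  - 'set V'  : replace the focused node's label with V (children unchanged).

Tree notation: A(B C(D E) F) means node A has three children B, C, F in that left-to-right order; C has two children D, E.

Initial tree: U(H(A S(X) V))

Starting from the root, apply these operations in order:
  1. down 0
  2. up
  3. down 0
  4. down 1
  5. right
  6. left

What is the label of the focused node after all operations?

Answer: S

Derivation:
Step 1 (down 0): focus=H path=0 depth=1 children=['A', 'S', 'V'] left=[] right=[] parent=U
Step 2 (up): focus=U path=root depth=0 children=['H'] (at root)
Step 3 (down 0): focus=H path=0 depth=1 children=['A', 'S', 'V'] left=[] right=[] parent=U
Step 4 (down 1): focus=S path=0/1 depth=2 children=['X'] left=['A'] right=['V'] parent=H
Step 5 (right): focus=V path=0/2 depth=2 children=[] left=['A', 'S'] right=[] parent=H
Step 6 (left): focus=S path=0/1 depth=2 children=['X'] left=['A'] right=['V'] parent=H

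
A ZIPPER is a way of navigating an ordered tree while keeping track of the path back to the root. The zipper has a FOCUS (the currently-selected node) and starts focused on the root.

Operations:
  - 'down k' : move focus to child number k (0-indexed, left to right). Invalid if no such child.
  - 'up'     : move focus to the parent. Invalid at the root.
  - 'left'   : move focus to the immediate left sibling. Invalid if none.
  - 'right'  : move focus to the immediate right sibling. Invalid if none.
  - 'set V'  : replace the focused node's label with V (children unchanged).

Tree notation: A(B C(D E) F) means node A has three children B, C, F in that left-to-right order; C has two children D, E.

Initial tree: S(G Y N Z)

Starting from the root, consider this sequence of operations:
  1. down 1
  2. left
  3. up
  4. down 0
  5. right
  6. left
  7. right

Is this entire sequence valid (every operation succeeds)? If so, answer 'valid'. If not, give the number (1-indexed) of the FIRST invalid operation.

Step 1 (down 1): focus=Y path=1 depth=1 children=[] left=['G'] right=['N', 'Z'] parent=S
Step 2 (left): focus=G path=0 depth=1 children=[] left=[] right=['Y', 'N', 'Z'] parent=S
Step 3 (up): focus=S path=root depth=0 children=['G', 'Y', 'N', 'Z'] (at root)
Step 4 (down 0): focus=G path=0 depth=1 children=[] left=[] right=['Y', 'N', 'Z'] parent=S
Step 5 (right): focus=Y path=1 depth=1 children=[] left=['G'] right=['N', 'Z'] parent=S
Step 6 (left): focus=G path=0 depth=1 children=[] left=[] right=['Y', 'N', 'Z'] parent=S
Step 7 (right): focus=Y path=1 depth=1 children=[] left=['G'] right=['N', 'Z'] parent=S

Answer: valid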